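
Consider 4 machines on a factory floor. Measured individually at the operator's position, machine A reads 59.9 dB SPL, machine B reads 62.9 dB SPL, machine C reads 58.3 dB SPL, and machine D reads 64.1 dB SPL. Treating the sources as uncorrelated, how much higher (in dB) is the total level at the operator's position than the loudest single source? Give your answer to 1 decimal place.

3.8 dB

Incoherent sources sum as intensities:
L_total = 10·log₁₀(10^(59.9/10) + 10^(62.9/10) + 10^(58.3/10) + 10^(64.1/10)) = 67.91 dB SPL.
Excess over the loudest (64.1 dB): 67.91 − 64.1 = 3.8 dB.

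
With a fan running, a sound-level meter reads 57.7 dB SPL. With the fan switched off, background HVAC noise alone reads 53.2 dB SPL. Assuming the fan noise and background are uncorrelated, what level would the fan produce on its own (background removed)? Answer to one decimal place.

Remove the background by subtracting linear intensities:
L_src = 10·log₁₀(10^(57.7/10) − 10^(53.2/10)) = 10·log₁₀(379900) = 55.8 dB SPL.

55.8 dB SPL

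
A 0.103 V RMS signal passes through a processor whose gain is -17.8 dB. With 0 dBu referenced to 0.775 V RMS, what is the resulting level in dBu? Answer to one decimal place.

-35.3 dBu

Input level: 20·log₁₀(0.103/0.775) = -17.53 dBu.
Output: -17.53 − 17.8 = -35.3 dBu.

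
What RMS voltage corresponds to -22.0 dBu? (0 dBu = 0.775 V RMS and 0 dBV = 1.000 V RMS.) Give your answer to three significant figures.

V = 0.775 V × 10^(-22.0/20).
= 0.775 × 0.07943 = 0.0616 V.

0.0616 V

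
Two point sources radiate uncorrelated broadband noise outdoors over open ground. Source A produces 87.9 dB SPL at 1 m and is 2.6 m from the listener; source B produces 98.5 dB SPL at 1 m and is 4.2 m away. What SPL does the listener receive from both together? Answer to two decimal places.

86.92 dB SPL

At the listener: L_A = 87.9 − 20·log₁₀(2.6) = 79.601 dB; L_B = 98.5 − 20·log₁₀(4.2) = 86.035 dB.
Combined: 10·log₁₀(10^(79.601/10)+10^(86.035/10)) = 86.92 dB SPL.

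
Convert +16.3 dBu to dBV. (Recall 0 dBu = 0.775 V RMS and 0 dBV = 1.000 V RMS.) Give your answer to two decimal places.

The offset between the scales is 20·log₁₀(0.775/1.000) = −2.214 dB.
So dBV = +16.3 − 2.214 = +14.09 dBV.

+14.09 dBV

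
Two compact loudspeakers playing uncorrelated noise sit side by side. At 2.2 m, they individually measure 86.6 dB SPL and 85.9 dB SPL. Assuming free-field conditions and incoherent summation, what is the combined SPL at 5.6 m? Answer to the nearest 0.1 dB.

81.2 dB SPL

Combined at 2.2 m: 10·log₁₀(10^(86.6/10)+10^(85.9/10)) = 89.27 dB SPL.
Then apply −20·log₁₀(5.6/2.2) = -8.12 dB → 81.2 dB SPL.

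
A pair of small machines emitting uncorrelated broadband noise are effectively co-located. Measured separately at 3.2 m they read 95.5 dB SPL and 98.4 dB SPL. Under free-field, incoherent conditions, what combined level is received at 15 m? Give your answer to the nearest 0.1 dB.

Combined at 3.2 m: 10·log₁₀(10^(95.5/10)+10^(98.4/10)) = 100.20 dB SPL.
Then apply −20·log₁₀(15/3.2) = -13.42 dB → 86.8 dB SPL.

86.8 dB SPL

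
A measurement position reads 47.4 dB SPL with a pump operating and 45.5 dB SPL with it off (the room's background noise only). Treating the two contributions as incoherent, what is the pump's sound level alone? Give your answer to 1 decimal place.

42.9 dB SPL

Remove the background by subtracting linear intensities:
L_src = 10·log₁₀(10^(47.4/10) − 10^(45.5/10)) = 10·log₁₀(19470) = 42.9 dB SPL.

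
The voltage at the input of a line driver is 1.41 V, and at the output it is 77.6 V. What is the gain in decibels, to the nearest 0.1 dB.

Voltage ratio → dB uses the 20·log₁₀ form:
20·log₁₀(77.6/1.41) = 20·log₁₀(55.04) = 34.8 dB.

34.8 dB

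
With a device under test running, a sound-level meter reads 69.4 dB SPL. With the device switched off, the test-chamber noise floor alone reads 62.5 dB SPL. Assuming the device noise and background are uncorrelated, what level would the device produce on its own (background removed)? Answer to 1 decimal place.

68.4 dB SPL

Subtract intensities: L_src = 10·log₁₀(10^(L_total/10) − 10^(L_bg/10)).
L_src = 10·log₁₀(10^(69.4/10) − 10^(62.5/10)) = 10·log₁₀(6931000) = 68.4 dB SPL.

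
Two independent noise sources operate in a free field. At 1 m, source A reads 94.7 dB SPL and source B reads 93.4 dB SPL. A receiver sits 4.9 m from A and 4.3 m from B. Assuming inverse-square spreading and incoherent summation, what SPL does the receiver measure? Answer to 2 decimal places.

83.82 dB SPL

At the listener: L_A = 94.7 − 20·log₁₀(4.9) = 80.896 dB; L_B = 93.4 − 20·log₁₀(4.3) = 80.731 dB.
Combined: 10·log₁₀(10^(80.896/10)+10^(80.731/10)) = 83.82 dB SPL.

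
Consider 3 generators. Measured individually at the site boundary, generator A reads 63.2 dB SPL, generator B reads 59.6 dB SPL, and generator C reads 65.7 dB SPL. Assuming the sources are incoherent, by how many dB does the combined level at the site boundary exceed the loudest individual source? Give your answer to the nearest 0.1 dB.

2.6 dB

Incoherent sources sum as intensities:
L_total = 10·log₁₀(10^(63.2/10) + 10^(59.6/10) + 10^(65.7/10)) = 68.27 dB SPL.
Excess over the loudest (65.7 dB): 68.27 − 65.7 = 2.6 dB.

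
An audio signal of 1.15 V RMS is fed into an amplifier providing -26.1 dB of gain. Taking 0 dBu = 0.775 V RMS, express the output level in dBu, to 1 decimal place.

Input level: 20·log₁₀(1.15/0.775) = 3.43 dBu.
Output: 3.43 − 26.1 = -22.7 dBu.

-22.7 dBu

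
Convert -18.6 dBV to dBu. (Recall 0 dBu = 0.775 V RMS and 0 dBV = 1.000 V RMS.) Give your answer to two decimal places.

The offset between the scales is 20·log₁₀(0.775/1.000) = −2.214 dB.
So dBu = -18.6 + 2.214 = -16.39 dBu.

-16.39 dBu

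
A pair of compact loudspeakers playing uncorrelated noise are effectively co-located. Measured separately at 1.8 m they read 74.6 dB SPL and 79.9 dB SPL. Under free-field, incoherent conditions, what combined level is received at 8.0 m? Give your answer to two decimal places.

Combined at 1.8 m: 10·log₁₀(10^(74.6/10)+10^(79.9/10)) = 81.023 dB SPL.
Then apply −20·log₁₀(8.0/1.8) = -12.956 dB → 68.07 dB SPL.

68.07 dB SPL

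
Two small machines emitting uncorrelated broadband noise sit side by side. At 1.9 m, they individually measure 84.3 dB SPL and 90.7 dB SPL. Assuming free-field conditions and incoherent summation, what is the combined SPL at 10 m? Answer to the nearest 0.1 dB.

Combined at 1.9 m: 10·log₁₀(10^(84.3/10)+10^(90.7/10)) = 91.60 dB SPL.
Then apply −20·log₁₀(10/1.9) = -14.42 dB → 77.2 dB SPL.

77.2 dB SPL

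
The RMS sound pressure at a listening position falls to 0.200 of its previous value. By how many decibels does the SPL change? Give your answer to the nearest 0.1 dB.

-14.0 dB

Sound pressure is an amplitude quantity: ΔL = 20·log₁₀(p₂/p₁).
20·log₁₀(0.200) = -14.0 dB.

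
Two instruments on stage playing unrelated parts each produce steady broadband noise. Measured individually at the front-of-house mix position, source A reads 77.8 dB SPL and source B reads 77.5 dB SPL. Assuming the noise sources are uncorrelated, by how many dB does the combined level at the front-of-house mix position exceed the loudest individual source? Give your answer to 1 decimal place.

Add the sources as powers (linear), then convert back to dB:
L_total = 10·log₁₀(10^(77.8/10) + 10^(77.5/10)) = 80.66 dB SPL.
Excess over the loudest (77.8 dB): 80.66 − 77.8 = 2.9 dB.

2.9 dB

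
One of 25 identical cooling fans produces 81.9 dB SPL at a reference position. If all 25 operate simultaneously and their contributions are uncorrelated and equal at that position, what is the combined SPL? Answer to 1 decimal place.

95.9 dB SPL

25 equal incoherent sources raise the level by 10·log₁₀(25) = 13.98 dB.
L_total = 81.9 + 13.98 = 95.9 dB SPL.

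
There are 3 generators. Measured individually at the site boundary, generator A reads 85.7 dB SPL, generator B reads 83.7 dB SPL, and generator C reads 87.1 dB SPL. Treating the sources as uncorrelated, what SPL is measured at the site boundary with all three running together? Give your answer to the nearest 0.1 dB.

90.5 dB SPL

Incoherent sources sum as intensities:
L_total = 10·log₁₀(10^(85.7/10) + 10^(83.7/10) + 10^(87.1/10)) = 10·log₁₀(1119000000) = 90.5 dB SPL.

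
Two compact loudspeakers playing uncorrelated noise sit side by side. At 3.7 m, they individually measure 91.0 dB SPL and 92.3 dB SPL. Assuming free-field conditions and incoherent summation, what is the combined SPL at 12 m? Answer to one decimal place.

Combined at 3.7 m: 10·log₁₀(10^(91.0/10)+10^(92.3/10)) = 94.71 dB SPL.
Then apply −20·log₁₀(12/3.7) = -10.22 dB → 84.5 dB SPL.

84.5 dB SPL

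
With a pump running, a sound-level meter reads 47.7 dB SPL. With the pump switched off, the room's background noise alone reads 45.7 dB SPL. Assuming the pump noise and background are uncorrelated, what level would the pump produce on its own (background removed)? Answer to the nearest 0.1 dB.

Subtract intensities: L_src = 10·log₁₀(10^(L_total/10) − 10^(L_bg/10)).
L_src = 10·log₁₀(10^(47.7/10) − 10^(45.7/10)) = 10·log₁₀(21730) = 43.4 dB SPL.

43.4 dB SPL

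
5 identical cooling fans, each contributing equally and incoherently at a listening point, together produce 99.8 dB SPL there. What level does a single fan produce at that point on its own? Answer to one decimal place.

5 equal incoherent sources add 10·log₁₀(5) = 6.99 dB over one source.
L_one = 99.8 − 6.99 = 92.8 dB SPL.

92.8 dB SPL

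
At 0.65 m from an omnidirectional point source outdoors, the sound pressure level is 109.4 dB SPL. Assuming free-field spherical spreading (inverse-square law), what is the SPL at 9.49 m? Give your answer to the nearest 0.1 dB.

Free-field point source: level drops by 20·log₁₀ of the distance ratio.
ΔL = −20·log₁₀(9.49/0.65) = -23.29 dB, so L₂ = 109.4 + (-23.29) = 86.1 dB SPL.

86.1 dB SPL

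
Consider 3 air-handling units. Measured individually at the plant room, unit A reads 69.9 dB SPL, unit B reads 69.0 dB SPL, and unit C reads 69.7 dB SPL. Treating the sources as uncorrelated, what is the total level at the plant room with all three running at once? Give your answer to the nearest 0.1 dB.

74.3 dB SPL

Add the sources as powers (linear), then convert back to dB:
L_total = 10·log₁₀(10^(69.9/10) + 10^(69.0/10) + 10^(69.7/10)) = 10·log₁₀(27050000) = 74.3 dB SPL.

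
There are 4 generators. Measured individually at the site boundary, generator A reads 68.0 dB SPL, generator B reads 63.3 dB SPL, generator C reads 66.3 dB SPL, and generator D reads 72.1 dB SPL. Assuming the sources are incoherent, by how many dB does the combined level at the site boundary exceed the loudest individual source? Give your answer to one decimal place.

2.5 dB

Incoherent sources sum as intensities:
L_total = 10·log₁₀(10^(68.0/10) + 10^(63.3/10) + 10^(66.3/10) + 10^(72.1/10)) = 74.61 dB SPL.
Excess over the loudest (72.1 dB): 74.61 − 72.1 = 2.5 dB.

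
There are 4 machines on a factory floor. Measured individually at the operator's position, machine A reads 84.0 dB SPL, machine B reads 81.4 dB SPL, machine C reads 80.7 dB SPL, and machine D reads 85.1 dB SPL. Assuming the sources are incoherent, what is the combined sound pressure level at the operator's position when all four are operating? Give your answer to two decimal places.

89.19 dB SPL

Incoherent sources sum as intensities:
L_total = 10·log₁₀(10^(84.0/10) + 10^(81.4/10) + 10^(80.7/10) + 10^(85.1/10)) = 10·log₁₀(830300000) = 89.19 dB SPL.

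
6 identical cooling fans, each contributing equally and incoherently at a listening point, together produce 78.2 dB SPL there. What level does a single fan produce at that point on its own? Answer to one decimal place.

6 equal incoherent sources add 10·log₁₀(6) = 7.78 dB over one source.
L_one = 78.2 − 7.78 = 70.4 dB SPL.

70.4 dB SPL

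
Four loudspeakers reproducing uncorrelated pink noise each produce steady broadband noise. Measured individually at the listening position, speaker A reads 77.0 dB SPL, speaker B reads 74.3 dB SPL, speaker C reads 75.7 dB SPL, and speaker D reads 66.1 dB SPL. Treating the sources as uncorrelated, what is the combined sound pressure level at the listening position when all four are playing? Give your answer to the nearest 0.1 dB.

Incoherent sources sum as intensities:
L_total = 10·log₁₀(10^(77.0/10) + 10^(74.3/10) + 10^(75.7/10) + 10^(66.1/10)) = 10·log₁₀(118300000) = 80.7 dB SPL.

80.7 dB SPL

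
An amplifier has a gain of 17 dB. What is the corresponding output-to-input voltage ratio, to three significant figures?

7.08

Voltage ratio = 10^(dB/20).
10^(17/20) = 10^(0.8500) = 7.08.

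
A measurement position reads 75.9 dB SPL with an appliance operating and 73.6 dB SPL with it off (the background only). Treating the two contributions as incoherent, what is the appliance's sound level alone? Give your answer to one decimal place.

72.0 dB SPL

Subtract intensities: L_src = 10·log₁₀(10^(L_total/10) − 10^(L_bg/10)).
L_src = 10·log₁₀(10^(75.9/10) − 10^(73.6/10)) = 10·log₁₀(16000000) = 72.0 dB SPL.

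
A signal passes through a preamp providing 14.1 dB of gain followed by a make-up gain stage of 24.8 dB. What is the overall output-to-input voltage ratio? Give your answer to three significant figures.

88.1

Net gain = 14.1 + 24.8 = 38.9 dB.
Voltage ratio = 10^(38.9/20) = 88.1.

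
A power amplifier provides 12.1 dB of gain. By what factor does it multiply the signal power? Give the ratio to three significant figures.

16.2

Power ratio = 10^(dB/10).
10^(12.1/10) = 10^(1.210) = 16.2.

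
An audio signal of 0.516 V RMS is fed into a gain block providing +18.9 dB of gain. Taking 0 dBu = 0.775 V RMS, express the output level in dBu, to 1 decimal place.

Input level: 20·log₁₀(0.516/0.775) = -3.53 dBu.
Output: -3.53 + 18.9 = +15.4 dBu.

+15.4 dBu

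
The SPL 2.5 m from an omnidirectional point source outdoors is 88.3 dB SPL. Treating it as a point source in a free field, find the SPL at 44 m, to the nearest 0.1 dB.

63.4 dB SPL

For a point source in a free field, ΔL = −20·log₁₀(d₂/d₁).
ΔL = −20·log₁₀(44/2.5) = -24.91 dB, so L₂ = 88.3 + (-24.91) = 63.4 dB SPL.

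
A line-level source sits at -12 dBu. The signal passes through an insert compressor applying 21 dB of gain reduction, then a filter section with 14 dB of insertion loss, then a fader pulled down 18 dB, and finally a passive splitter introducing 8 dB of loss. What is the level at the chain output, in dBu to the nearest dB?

-73 dBu

In dB, series stages simply add:
-12 − 21 − 14 − 18 − 8 = -73 dBu.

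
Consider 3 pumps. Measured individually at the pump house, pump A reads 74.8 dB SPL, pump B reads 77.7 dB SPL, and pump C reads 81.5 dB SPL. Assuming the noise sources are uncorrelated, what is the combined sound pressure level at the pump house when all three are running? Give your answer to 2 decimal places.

Add the sources as powers (linear), then convert back to dB:
L_total = 10·log₁₀(10^(74.8/10) + 10^(77.7/10) + 10^(81.5/10)) = 10·log₁₀(230300000) = 83.62 dB SPL.

83.62 dB SPL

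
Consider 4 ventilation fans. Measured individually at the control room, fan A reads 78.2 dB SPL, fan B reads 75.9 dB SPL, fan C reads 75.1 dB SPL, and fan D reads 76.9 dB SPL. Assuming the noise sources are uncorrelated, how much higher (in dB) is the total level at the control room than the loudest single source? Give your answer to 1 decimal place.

4.5 dB

Incoherent sources sum as intensities:
L_total = 10·log₁₀(10^(78.2/10) + 10^(75.9/10) + 10^(75.1/10) + 10^(76.9/10)) = 82.70 dB SPL.
Excess over the loudest (78.2 dB): 82.70 − 78.2 = 4.5 dB.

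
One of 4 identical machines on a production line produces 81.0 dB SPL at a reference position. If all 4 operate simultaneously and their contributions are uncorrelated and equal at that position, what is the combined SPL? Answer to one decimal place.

87.0 dB SPL

4 equal incoherent sources raise the level by 10·log₁₀(4) = 6.02 dB.
L_total = 81.0 + 6.02 = 87.0 dB SPL.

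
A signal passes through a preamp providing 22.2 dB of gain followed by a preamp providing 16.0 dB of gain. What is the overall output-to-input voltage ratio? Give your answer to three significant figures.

Net gain = 22.2 + 16.0 = 38.2 dB.
Voltage ratio = 10^(38.2/20) = 81.3.

81.3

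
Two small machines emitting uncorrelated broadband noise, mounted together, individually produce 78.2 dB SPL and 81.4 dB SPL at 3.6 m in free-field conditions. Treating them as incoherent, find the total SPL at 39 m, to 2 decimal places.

62.40 dB SPL

Combined at 3.6 m: 10·log₁₀(10^(78.2/10)+10^(81.4/10)) = 83.099 dB SPL.
Then apply −20·log₁₀(39/3.6) = -20.695 dB → 62.40 dB SPL.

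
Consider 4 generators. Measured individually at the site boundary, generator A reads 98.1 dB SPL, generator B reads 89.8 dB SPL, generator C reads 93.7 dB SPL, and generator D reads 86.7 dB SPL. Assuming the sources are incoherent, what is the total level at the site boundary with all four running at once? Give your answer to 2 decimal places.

Incoherent sources sum as intensities:
L_total = 10·log₁₀(10^(98.1/10) + 10^(89.8/10) + 10^(93.7/10) + 10^(86.7/10)) = 10·log₁₀(10223000000) = 100.10 dB SPL.

100.10 dB SPL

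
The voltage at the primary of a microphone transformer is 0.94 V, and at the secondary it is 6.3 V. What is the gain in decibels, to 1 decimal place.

16.5 dB

For a voltage ratio, dB = 20·log₁₀(V₂/V₁).
20·log₁₀(6.3/0.94) = 20·log₁₀(6.702) = 16.5 dB.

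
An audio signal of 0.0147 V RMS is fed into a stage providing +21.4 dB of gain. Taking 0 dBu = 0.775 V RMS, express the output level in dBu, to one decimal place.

Input level: 20·log₁₀(0.0147/0.775) = -34.44 dBu.
Output: -34.44 + 21.4 = -13.0 dBu.

-13.0 dBu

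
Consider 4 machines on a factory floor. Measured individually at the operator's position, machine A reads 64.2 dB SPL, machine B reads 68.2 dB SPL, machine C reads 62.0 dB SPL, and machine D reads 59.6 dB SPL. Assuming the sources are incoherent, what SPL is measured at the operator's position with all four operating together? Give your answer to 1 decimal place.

Uncorrelated sources add in intensity (power), not in dB.
L_total = 10·log₁₀(10^(64.2/10) + 10^(68.2/10) + 10^(62.0/10) + 10^(59.6/10)) = 10·log₁₀(11730000) = 70.7 dB SPL.

70.7 dB SPL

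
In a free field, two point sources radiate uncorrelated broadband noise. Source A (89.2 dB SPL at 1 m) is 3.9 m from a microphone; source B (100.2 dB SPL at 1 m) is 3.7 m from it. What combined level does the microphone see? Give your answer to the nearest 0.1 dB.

89.1 dB SPL

At the listener: L_A = 89.2 − 20·log₁₀(3.9) = 77.38 dB; L_B = 100.2 − 20·log₁₀(3.7) = 88.84 dB.
Combined: 10·log₁₀(10^(77.38/10)+10^(88.84/10)) = 89.1 dB SPL.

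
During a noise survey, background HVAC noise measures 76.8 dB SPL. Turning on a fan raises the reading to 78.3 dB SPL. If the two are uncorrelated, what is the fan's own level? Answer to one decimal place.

73.0 dB SPL

Background correction is a power subtraction:
L_src = 10·log₁₀(10^(78.3/10) − 10^(76.8/10)) = 10·log₁₀(19750000) = 73.0 dB SPL.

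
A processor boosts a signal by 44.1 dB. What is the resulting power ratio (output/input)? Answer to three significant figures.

25700

Power ratio = 10^(dB/10).
10^(44.1/10) = 10^(4.410) = 25700.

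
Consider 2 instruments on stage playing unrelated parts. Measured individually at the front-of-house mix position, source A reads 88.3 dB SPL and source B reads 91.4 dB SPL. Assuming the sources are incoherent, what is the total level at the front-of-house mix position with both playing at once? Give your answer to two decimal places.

Uncorrelated sources add in intensity (power), not in dB.
L_total = 10·log₁₀(10^(88.3/10) + 10^(91.4/10)) = 10·log₁₀(2056000000) = 93.13 dB SPL.

93.13 dB SPL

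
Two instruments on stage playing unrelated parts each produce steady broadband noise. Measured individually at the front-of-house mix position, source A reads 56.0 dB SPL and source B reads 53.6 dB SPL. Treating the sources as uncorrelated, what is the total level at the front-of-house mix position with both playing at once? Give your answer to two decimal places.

Incoherent sources sum as intensities:
L_total = 10·log₁₀(10^(56.0/10) + 10^(53.6/10)) = 10·log₁₀(627200) = 57.97 dB SPL.

57.97 dB SPL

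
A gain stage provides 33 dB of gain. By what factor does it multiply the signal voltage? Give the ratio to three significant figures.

44.7

Voltage ratio = 10^(dB/20).
10^(33/20) = 10^(1.650) = 44.7.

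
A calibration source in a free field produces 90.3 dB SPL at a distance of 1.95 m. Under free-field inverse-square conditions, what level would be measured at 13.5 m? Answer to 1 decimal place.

73.5 dB SPL

Inverse-square spreading gives ΔL = −20·log₁₀(d₂/d₁).
ΔL = −20·log₁₀(13.5/1.95) = -16.81 dB, so L₂ = 90.3 + (-16.81) = 73.5 dB SPL.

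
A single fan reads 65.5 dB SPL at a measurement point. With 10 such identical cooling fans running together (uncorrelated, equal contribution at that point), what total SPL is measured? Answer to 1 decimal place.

75.5 dB SPL

10 equal incoherent sources raise the level by 10·log₁₀(10) = 10.00 dB.
L_total = 65.5 + 10.00 = 75.5 dB SPL.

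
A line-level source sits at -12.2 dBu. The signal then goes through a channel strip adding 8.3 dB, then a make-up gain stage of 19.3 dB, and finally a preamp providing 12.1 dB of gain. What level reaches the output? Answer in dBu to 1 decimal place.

+27.5 dBu

In dB, series stages simply add:
-12.2 + 8.3 + 19.3 + 12.1 = +27.5 dBu.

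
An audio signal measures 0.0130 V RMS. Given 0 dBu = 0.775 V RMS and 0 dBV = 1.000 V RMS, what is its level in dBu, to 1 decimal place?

dBu = 20·log₁₀(V / 0.775 V).
20·log₁₀(0.0130/0.775) = -35.5 dBu.

-35.5 dBu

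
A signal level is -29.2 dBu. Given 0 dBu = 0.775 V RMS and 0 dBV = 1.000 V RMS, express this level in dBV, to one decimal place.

-31.4 dBV

The offset between the scales is 20·log₁₀(0.775/1.000) = −2.214 dB.
So dBV = -29.2 − 2.214 = -31.4 dBV.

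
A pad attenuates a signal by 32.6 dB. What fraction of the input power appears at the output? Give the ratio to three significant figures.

Power ratio = 10^(dB/10).
10^(-32.6/10) = 10^(-3.260) = 0.000550.

0.000550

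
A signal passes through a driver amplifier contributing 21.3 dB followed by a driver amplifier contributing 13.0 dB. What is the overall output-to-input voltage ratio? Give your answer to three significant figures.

51.9

Net gain = 21.3 + 13.0 = 34.3 dB.
Voltage ratio = 10^(34.3/20) = 51.9.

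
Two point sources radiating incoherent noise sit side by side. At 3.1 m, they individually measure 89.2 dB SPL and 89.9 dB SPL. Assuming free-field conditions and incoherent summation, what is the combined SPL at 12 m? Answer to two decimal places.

Combined at 3.1 m: 10·log₁₀(10^(89.2/10)+10^(89.9/10)) = 92.574 dB SPL.
Then apply −20·log₁₀(12/3.1) = -11.756 dB → 80.82 dB SPL.

80.82 dB SPL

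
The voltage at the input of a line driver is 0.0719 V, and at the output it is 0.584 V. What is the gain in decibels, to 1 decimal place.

18.2 dB

Voltage ratio → dB uses the 20·log₁₀ form:
20·log₁₀(0.584/0.0719) = 20·log₁₀(8.122) = 18.2 dB.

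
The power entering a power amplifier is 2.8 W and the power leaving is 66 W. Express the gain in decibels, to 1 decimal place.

For a power ratio, dB = 10·log₁₀(P₂/P₁).
10·log₁₀(66/2.8) = 10·log₁₀(23.57) = 13.7 dB.

13.7 dB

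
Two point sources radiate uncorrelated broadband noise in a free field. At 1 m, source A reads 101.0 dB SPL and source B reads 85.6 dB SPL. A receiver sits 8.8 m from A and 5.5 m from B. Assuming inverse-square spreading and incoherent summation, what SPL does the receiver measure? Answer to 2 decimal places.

82.42 dB SPL

At the listener: L_A = 101.0 − 20·log₁₀(8.8) = 82.110 dB; L_B = 85.6 − 20·log₁₀(5.5) = 70.793 dB.
Combined: 10·log₁₀(10^(82.110/10)+10^(70.793/10)) = 82.42 dB SPL.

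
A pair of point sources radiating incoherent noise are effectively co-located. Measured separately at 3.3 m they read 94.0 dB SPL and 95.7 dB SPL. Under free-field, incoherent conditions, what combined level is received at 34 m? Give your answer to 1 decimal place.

77.7 dB SPL

Combined at 3.3 m: 10·log₁₀(10^(94.0/10)+10^(95.7/10)) = 97.94 dB SPL.
Then apply −20·log₁₀(34/3.3) = -20.26 dB → 77.7 dB SPL.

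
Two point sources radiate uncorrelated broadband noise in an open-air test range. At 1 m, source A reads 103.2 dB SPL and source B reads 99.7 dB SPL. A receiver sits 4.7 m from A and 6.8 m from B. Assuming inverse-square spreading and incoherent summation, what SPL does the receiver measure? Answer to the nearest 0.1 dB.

90.6 dB SPL

At the listener: L_A = 103.2 − 20·log₁₀(4.7) = 89.76 dB; L_B = 99.7 − 20·log₁₀(6.8) = 83.05 dB.
Combined: 10·log₁₀(10^(89.76/10)+10^(83.05/10)) = 90.6 dB SPL.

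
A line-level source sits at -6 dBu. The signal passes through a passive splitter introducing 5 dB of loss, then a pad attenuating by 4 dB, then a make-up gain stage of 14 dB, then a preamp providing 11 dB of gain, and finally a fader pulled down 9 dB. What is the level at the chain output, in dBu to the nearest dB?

+1 dBu

Gain stages sum in dB:
-6 − 5 − 4 + 14 + 11 − 9 = +1 dBu.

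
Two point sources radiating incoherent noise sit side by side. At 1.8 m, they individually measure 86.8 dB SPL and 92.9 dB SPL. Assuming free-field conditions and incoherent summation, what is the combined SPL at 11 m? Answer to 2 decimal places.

Combined at 1.8 m: 10·log₁₀(10^(86.8/10)+10^(92.9/10)) = 93.853 dB SPL.
Then apply −20·log₁₀(11/1.8) = -15.722 dB → 78.13 dB SPL.

78.13 dB SPL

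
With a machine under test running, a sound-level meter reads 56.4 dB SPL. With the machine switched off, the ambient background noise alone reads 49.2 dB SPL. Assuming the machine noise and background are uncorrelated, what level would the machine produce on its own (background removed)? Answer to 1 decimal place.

55.5 dB SPL

Remove the background by subtracting linear intensities:
L_src = 10·log₁₀(10^(56.4/10) − 10^(49.2/10)) = 10·log₁₀(353300) = 55.5 dB SPL.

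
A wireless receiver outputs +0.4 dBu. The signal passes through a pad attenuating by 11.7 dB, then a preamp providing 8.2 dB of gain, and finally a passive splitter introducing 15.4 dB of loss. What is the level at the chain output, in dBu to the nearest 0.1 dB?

Gain stages sum in dB:
+0.4 − 11.7 + 8.2 − 15.4 = -18.5 dBu.

-18.5 dBu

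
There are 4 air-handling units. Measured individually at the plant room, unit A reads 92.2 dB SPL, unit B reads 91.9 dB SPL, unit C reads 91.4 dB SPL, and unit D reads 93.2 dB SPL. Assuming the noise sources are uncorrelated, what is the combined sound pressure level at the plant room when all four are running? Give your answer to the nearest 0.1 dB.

98.2 dB SPL

Add the sources as powers (linear), then convert back to dB:
L_total = 10·log₁₀(10^(92.2/10) + 10^(91.9/10) + 10^(91.4/10) + 10^(93.2/10)) = 10·log₁₀(6678000000) = 98.2 dB SPL.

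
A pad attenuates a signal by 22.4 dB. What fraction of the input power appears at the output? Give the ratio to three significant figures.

0.00575

Power ratio = 10^(dB/10).
10^(-22.4/10) = 10^(-2.240) = 0.00575.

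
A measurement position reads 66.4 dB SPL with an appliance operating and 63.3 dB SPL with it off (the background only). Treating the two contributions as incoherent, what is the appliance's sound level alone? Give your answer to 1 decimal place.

63.5 dB SPL

Background correction is a power subtraction:
L_src = 10·log₁₀(10^(66.4/10) − 10^(63.3/10)) = 10·log₁₀(2227000) = 63.5 dB SPL.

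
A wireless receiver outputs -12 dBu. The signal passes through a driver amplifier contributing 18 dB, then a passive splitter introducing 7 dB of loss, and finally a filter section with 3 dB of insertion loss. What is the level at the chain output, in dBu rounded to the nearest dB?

-4 dBu

In dB, series stages simply add:
-12 + 18 − 7 − 3 = -4 dBu.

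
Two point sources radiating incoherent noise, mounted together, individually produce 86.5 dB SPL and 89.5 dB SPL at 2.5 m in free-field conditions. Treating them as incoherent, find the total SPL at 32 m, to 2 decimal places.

Combined at 2.5 m: 10·log₁₀(10^(86.5/10)+10^(89.5/10)) = 91.264 dB SPL.
Then apply −20·log₁₀(32/2.5) = -22.144 dB → 69.12 dB SPL.

69.12 dB SPL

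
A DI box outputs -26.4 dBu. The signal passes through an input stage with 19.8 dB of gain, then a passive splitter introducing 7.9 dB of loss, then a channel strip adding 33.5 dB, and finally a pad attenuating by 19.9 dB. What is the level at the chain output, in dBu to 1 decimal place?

-0.9 dBu

Gain stages sum in dB:
-26.4 + 19.8 − 7.9 + 33.5 − 19.9 = -0.9 dBu.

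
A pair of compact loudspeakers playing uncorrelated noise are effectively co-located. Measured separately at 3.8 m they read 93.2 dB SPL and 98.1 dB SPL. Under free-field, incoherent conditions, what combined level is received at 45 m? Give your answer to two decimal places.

Combined at 3.8 m: 10·log₁₀(10^(93.2/10)+10^(98.1/10)) = 99.318 dB SPL.
Then apply −20·log₁₀(45/3.8) = -21.469 dB → 77.85 dB SPL.

77.85 dB SPL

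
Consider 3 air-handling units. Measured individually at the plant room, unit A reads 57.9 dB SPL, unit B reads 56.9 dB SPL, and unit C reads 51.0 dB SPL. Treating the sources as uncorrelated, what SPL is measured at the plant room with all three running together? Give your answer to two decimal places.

60.91 dB SPL

Incoherent sources sum as intensities:
L_total = 10·log₁₀(10^(57.9/10) + 10^(56.9/10) + 10^(51.0/10)) = 10·log₁₀(1232000) = 60.91 dB SPL.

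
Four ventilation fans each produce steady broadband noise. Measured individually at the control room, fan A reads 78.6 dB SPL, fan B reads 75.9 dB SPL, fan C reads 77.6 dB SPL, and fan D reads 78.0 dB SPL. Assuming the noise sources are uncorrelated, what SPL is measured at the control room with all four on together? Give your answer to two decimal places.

Add the sources as powers (linear), then convert back to dB:
L_total = 10·log₁₀(10^(78.6/10) + 10^(75.9/10) + 10^(77.6/10) + 10^(78.0/10)) = 10·log₁₀(232000000) = 83.65 dB SPL.

83.65 dB SPL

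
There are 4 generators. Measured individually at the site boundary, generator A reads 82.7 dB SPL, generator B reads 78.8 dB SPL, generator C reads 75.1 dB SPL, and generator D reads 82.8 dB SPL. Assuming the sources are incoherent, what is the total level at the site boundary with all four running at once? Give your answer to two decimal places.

Add the sources as powers (linear), then convert back to dB:
L_total = 10·log₁₀(10^(82.7/10) + 10^(78.8/10) + 10^(75.1/10) + 10^(82.8/10)) = 10·log₁₀(485000000) = 86.86 dB SPL.

86.86 dB SPL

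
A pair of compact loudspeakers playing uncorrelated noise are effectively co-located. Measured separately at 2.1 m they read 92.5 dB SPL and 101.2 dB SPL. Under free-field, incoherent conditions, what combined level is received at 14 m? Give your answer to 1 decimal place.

85.3 dB SPL

Combined at 2.1 m: 10·log₁₀(10^(92.5/10)+10^(101.2/10)) = 101.75 dB SPL.
Then apply −20·log₁₀(14/2.1) = -16.48 dB → 85.3 dB SPL.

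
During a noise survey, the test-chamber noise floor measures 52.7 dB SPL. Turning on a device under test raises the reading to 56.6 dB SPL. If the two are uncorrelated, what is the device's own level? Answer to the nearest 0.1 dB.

Background correction is a power subtraction:
L_src = 10·log₁₀(10^(56.6/10) − 10^(52.7/10)) = 10·log₁₀(270900) = 54.3 dB SPL.

54.3 dB SPL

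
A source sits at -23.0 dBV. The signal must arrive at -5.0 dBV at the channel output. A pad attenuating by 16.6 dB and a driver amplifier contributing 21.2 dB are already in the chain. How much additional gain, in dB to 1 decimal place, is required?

The required make-up gain is the shortfall in the dB sum.
G = -5.0 − (-23.0) + 16.6 − 21.2 = 13.4 dB.

13.4 dB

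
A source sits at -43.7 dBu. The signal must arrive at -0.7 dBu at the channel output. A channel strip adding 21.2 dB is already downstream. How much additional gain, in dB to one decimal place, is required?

21.8 dB

The required make-up gain is the shortfall in the dB sum.
G = -0.7 − (-43.7) − 21.2 = 21.8 dB.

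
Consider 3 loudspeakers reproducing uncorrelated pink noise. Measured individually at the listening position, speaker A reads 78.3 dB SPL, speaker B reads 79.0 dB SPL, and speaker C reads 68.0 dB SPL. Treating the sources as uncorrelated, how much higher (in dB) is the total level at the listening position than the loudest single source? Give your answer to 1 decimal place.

Incoherent sources sum as intensities:
L_total = 10·log₁₀(10^(78.3/10) + 10^(79.0/10) + 10^(68.0/10)) = 81.86 dB SPL.
Excess over the loudest (79.0 dB): 81.86 − 79.0 = 2.9 dB.

2.9 dB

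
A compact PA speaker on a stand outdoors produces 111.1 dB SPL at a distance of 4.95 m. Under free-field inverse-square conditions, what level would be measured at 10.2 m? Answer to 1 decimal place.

104.8 dB SPL

For a point source in a free field, ΔL = −20·log₁₀(d₂/d₁).
ΔL = −20·log₁₀(10.2/4.95) = -6.28 dB, so L₂ = 111.1 + (-6.28) = 104.8 dB SPL.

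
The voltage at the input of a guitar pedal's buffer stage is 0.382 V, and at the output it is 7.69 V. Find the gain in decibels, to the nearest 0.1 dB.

For a voltage ratio, dB = 20·log₁₀(V₂/V₁).
20·log₁₀(7.69/0.382) = 20·log₁₀(20.13) = 26.1 dB.

26.1 dB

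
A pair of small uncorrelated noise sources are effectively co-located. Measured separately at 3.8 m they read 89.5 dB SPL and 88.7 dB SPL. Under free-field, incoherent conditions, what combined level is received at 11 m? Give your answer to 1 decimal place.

82.9 dB SPL

Combined at 3.8 m: 10·log₁₀(10^(89.5/10)+10^(88.7/10)) = 92.13 dB SPL.
Then apply −20·log₁₀(11/3.8) = -9.23 dB → 82.9 dB SPL.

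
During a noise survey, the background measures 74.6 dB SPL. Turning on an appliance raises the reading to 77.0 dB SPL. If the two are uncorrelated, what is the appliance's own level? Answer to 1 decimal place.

73.3 dB SPL

Remove the background by subtracting linear intensities:
L_src = 10·log₁₀(10^(77.0/10) − 10^(74.6/10)) = 10·log₁₀(21280000) = 73.3 dB SPL.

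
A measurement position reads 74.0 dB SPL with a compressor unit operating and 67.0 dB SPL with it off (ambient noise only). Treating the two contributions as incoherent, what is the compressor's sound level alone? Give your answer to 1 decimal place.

73.0 dB SPL

Subtract intensities: L_src = 10·log₁₀(10^(L_total/10) − 10^(L_bg/10)).
L_src = 10·log₁₀(10^(74.0/10) − 10^(67.0/10)) = 10·log₁₀(20110000) = 73.0 dB SPL.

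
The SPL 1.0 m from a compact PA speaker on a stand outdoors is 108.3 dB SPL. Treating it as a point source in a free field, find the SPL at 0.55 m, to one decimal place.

113.5 dB SPL

For a point source in a free field, ΔL = −20·log₁₀(d₂/d₁).
ΔL = −20·log₁₀(0.55/1.0) = 5.19 dB, so L₂ = 108.3 + (5.19) = 113.5 dB SPL.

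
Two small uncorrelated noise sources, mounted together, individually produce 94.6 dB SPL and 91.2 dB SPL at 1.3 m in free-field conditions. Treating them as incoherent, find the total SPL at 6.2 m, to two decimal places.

82.67 dB SPL

Combined at 1.3 m: 10·log₁₀(10^(94.6/10)+10^(91.2/10)) = 96.235 dB SPL.
Then apply −20·log₁₀(6.2/1.3) = -13.569 dB → 82.67 dB SPL.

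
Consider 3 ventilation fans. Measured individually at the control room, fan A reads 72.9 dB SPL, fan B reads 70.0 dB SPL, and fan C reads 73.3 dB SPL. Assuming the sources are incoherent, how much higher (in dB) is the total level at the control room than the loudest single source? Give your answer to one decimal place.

3.8 dB

Incoherent sources sum as intensities:
L_total = 10·log₁₀(10^(72.9/10) + 10^(70.0/10) + 10^(73.3/10)) = 77.07 dB SPL.
Excess over the loudest (73.3 dB): 77.07 − 73.3 = 3.8 dB.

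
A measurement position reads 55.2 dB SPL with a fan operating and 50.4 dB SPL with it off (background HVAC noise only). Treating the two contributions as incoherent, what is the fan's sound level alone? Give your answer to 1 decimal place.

53.5 dB SPL

Background correction is a power subtraction:
L_src = 10·log₁₀(10^(55.2/10) − 10^(50.4/10)) = 10·log₁₀(221500) = 53.5 dB SPL.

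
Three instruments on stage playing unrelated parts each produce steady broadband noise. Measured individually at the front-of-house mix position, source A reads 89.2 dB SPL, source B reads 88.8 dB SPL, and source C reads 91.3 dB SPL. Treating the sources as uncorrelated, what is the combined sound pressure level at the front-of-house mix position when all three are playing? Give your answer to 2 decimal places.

Uncorrelated sources add in intensity (power), not in dB.
L_total = 10·log₁₀(10^(89.2/10) + 10^(88.8/10) + 10^(91.3/10)) = 10·log₁₀(2939000000) = 94.68 dB SPL.

94.68 dB SPL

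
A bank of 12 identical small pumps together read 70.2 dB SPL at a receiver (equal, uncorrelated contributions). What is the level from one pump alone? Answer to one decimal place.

59.4 dB SPL

12 equal incoherent sources add 10·log₁₀(12) = 10.79 dB over one source.
L_one = 70.2 − 10.79 = 59.4 dB SPL.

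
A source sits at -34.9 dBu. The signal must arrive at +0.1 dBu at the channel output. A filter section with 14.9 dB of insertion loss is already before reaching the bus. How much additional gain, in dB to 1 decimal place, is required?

49.9 dB

The required make-up gain is the shortfall in the dB sum.
G = +0.1 − (-34.9) + 14.9 = 49.9 dB.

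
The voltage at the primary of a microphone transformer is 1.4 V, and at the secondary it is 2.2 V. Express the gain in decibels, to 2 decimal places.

3.93 dB

Voltage is an amplitude quantity, so gain = 20·log₁₀(V_out/V_in).
20·log₁₀(2.2/1.4) = 20·log₁₀(1.571) = 3.93 dB.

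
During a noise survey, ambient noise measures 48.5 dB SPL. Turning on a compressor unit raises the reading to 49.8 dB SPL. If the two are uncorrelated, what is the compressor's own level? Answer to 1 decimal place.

43.9 dB SPL

Remove the background by subtracting linear intensities:
L_src = 10·log₁₀(10^(49.8/10) − 10^(48.5/10)) = 10·log₁₀(24700) = 43.9 dB SPL.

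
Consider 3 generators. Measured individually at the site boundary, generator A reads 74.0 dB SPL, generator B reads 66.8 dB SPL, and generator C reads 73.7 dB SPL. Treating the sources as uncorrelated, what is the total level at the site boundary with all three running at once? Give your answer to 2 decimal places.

77.27 dB SPL

Add the sources as powers (linear), then convert back to dB:
L_total = 10·log₁₀(10^(74.0/10) + 10^(66.8/10) + 10^(73.7/10)) = 10·log₁₀(53350000) = 77.27 dB SPL.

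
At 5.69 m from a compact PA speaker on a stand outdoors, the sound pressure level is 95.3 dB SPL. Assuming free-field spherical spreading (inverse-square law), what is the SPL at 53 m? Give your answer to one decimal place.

75.9 dB SPL

Inverse-square spreading gives ΔL = −20·log₁₀(d₂/d₁).
ΔL = −20·log₁₀(53/5.69) = -19.38 dB, so L₂ = 95.3 + (-19.38) = 75.9 dB SPL.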